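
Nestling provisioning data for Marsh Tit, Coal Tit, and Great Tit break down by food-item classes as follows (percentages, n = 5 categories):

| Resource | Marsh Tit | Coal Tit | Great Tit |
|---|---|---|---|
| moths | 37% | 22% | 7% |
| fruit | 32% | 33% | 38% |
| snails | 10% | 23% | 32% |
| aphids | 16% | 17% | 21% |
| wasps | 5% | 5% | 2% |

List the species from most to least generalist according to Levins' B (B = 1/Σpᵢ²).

Convert percentages to proportions (divide by 100).
Σp_Marsᵢ² = 0.37² + 0.32² + 0.10² + 0.16² + 0.05² = 0.1369 + 0.1024 + 0.0100 + 0.0256 + 0.0025 = 0.2774
B_Mars = 1 / 0.2774 = 3.6049
Σp_Coalᵢ² = 0.22² + 0.33² + 0.23² + 0.17² + 0.05² = 0.0484 + 0.1089 + 0.0529 + 0.0289 + 0.0025 = 0.2416
B_Coal = 1 / 0.2416 = 4.1391
Σp_Greaᵢ² = 0.07² + 0.38² + 0.32² + 0.21² + 0.02² = 0.0049 + 0.1444 + 0.1024 + 0.0441 + 0.0004 = 0.2962
B_Grea = 1 / 0.2962 = 3.3761
Ranking by B (broadest → narrowest): Coal Tit (4.14) > Marsh Tit (3.60) > Great Tit (3.38)

Coal Tit > Marsh Tit > Great Tit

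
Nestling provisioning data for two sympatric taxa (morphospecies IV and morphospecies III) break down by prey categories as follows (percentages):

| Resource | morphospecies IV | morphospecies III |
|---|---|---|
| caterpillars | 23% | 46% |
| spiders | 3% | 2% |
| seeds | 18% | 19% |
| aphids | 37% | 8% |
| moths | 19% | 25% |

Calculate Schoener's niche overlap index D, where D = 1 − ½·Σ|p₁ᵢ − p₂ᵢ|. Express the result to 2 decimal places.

0.70

Convert percentages to proportions (divide by 100).
Σ|p₁ᵢ − p₂ᵢ| = 0.23 + 0.01 + 0.01 + 0.29 + 0.06 = 0.60
D = 1 − ½ × 0.60 = 1 − 0.300 = 0.7000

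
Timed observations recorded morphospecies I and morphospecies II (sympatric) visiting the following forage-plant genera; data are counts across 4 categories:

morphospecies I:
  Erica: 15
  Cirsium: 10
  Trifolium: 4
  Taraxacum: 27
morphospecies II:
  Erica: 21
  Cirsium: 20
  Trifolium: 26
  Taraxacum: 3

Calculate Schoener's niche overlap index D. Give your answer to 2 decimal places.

0.56

Proportions for morphospecies I (n=56): 15/56=0.2679, 10/56=0.1786, 4/56=0.0714, 27/56=0.4821
Proportions for morphospecies II (n=70): 21/70=0.3000, 20/70=0.2857, 26/70=0.3714, 3/70=0.0429
Σ|p₁ᵢ − p₂ᵢ| = 0.0321 + 0.1071 + 0.3000 + 0.4392 = 0.8784
D = 1 − ½ × 0.8784 = 1 − 0.43920 = 0.56080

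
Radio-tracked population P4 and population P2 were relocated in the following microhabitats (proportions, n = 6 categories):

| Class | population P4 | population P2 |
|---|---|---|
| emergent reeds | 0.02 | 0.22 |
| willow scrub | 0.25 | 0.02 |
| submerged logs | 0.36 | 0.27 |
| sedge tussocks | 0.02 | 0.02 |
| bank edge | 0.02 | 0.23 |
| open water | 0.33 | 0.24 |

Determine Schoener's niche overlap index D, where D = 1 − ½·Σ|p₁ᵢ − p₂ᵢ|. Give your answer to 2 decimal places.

0.59

Σ|p₁ᵢ − p₂ᵢ| = 0.20 + 0.23 + 0.09 + 0.00 + 0.21 + 0.09 = 0.82
D = 1 − ½ × 0.82 = 1 − 0.410 = 0.5900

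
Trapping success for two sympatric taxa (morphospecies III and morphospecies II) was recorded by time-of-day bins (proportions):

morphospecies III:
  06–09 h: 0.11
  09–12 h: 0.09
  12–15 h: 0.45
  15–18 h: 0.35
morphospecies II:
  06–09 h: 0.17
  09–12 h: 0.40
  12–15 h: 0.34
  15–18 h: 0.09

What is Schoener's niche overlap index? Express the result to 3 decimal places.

0.630

Σ|p₁ᵢ − p₂ᵢ| = 0.06 + 0.31 + 0.11 + 0.26 = 0.74
D = 1 − ½ × 0.74 = 1 − 0.370 = 0.63000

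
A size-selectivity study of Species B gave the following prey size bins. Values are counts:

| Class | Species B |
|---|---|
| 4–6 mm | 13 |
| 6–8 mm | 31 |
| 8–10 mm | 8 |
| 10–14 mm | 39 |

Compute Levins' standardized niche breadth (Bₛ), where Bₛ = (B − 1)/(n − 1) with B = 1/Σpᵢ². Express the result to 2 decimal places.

Proportions for Species B (n=91): 13/91=0.1429, 31/91=0.3407, 8/91=0.0879, 39/91=0.4286
Σpᵢ² = 0.1429² + 0.3407² + 0.0879² + 0.4286² = 0.020420 + 0.116076 + 0.007726 + 0.183698 = 0.327920
B = 1 / 0.327920 = 3.0495
Bₛ = (B − 1)/(n − 1) = (3.0495 − 1)/(4 − 1) = 2.0495/3 = 0.6832

0.68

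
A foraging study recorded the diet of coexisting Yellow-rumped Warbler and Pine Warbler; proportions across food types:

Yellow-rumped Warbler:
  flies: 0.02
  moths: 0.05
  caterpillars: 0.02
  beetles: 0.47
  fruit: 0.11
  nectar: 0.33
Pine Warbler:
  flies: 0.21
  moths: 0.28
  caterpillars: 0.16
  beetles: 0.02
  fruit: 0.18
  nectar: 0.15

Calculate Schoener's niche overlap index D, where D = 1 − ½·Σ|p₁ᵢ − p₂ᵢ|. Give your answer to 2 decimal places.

Σ|p₁ᵢ − p₂ᵢ| = 0.19 + 0.23 + 0.14 + 0.45 + 0.07 + 0.18 = 1.26
D = 1 − ½ × 1.26 = 1 − 0.630 = 0.3700

0.37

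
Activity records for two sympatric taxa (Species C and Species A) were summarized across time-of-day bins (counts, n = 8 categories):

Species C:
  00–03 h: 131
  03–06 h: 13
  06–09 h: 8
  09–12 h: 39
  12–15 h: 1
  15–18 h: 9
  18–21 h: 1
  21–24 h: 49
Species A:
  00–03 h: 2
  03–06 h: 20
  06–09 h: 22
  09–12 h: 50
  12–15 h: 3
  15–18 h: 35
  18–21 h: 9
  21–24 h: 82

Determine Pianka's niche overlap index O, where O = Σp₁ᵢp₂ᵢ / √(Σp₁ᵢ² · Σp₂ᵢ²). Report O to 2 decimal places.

Proportions for Species C (n=251): 131/251=0.5219, 13/251=0.0518, 8/251=0.0319, 39/251=0.1554, 1/251=0.0040, 9/251=0.0359, 1/251=0.0040, 49/251=0.1952
Proportions for Species A (n=223): 2/223=0.0090, 20/223=0.0897, 22/223=0.0987, 50/223=0.2242, 3/223=0.0135, 35/223=0.1570, 9/223=0.0404, 82/223=0.3677
Σ p₁ᵢp₂ᵢ = 0.004697 + 0.004646 + 0.003149 + 0.034841 + 0.000054 + 0.005636 + 0.000162 + 0.071775 = 0.124960
Σp_1ᵢ² = 0.5219² + 0.0518² + 0.0319² + 0.1554² + 0.0040² + 0.0359² + 0.0040² + 0.1952² = 0.272380 + 0.002683 + 0.001018 + 0.024149 + 0.000016 + 0.001289 + 0.000016 + 0.038103 = 0.339654
Σp_2ᵢ² = 0.0090² + 0.0897² + 0.0987² + 0.2242² + 0.0135² + 0.1570² + 0.0404² + 0.3677² = 0.000081 + 0.008046 + 0.009742 + 0.050266 + 0.000182 + 0.024649 + 0.001632 + 0.135203 = 0.229801
O = 0.124960 / √(0.339654 × 0.229801) = 0.124960 / 0.2793794 = 0.4473

0.45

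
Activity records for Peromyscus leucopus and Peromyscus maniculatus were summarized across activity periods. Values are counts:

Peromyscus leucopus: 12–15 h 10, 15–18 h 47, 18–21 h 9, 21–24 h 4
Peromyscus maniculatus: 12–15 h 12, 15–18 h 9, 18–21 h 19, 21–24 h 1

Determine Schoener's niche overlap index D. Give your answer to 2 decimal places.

Proportions for Peromyscus leucopus (n=70): 10/70=0.1429, 47/70=0.6714, 9/70=0.1286, 4/70=0.0571
Proportions for Peromyscus maniculatus (n=41): 12/41=0.2927, 9/41=0.2195, 19/41=0.4634, 1/41=0.0244
Σ|p₁ᵢ − p₂ᵢ| = 0.1498 + 0.4519 + 0.3348 + 0.0327 = 0.9692
D = 1 − ½ × 0.9692 = 1 − 0.48460 = 0.51540

0.52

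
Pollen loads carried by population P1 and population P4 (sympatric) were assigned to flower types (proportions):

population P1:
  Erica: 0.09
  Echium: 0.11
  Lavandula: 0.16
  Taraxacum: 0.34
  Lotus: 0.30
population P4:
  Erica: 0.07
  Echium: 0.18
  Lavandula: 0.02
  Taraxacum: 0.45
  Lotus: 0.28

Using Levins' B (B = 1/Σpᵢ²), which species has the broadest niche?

Σp_P1ᵢ² = 0.09² + 0.11² + 0.16² + 0.34² + 0.30² = 0.0081 + 0.0121 + 0.0256 + 0.1156 + 0.0900 = 0.2514
B_P1 = 1 / 0.2514 = 3.9777
Σp_P4ᵢ² = 0.07² + 0.18² + 0.02² + 0.45² + 0.28² = 0.0049 + 0.0324 + 0.0004 + 0.2025 + 0.0784 = 0.3186
B_P4 = 1 / 0.3186 = 3.1387
Highest B → broadest niche (most generalist): population P1 (B = 3.98).

population P1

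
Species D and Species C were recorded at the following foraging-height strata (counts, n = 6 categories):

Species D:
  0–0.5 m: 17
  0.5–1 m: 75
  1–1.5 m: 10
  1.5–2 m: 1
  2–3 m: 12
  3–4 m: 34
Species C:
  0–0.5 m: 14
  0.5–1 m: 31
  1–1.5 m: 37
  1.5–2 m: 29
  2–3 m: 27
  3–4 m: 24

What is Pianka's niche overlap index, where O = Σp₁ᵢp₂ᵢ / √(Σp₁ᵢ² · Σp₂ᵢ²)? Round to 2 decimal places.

0.70

Proportions for Species D (n=149): 17/149=0.1141, 75/149=0.5034, 10/149=0.0671, 1/149=0.0067, 12/149=0.0805, 34/149=0.2282
Proportions for Species C (n=162): 14/162=0.0864, 31/162=0.1914, 37/162=0.2284, 29/162=0.1790, 27/162=0.1667, 24/162=0.1481
Σ p₁ᵢp₂ᵢ = 0.009858 + 0.096351 + 0.015326 + 0.001199 + 0.013419 + 0.033796 = 0.169949
Σp_1ᵢ² = 0.1141² + 0.5034² + 0.0671² + 0.0067² + 0.0805² + 0.2282² = 0.013019 + 0.253412 + 0.004502 + 0.000045 + 0.006480 + 0.052075 = 0.329533
Σp_2ᵢ² = 0.0864² + 0.1914² + 0.2284² + 0.1790² + 0.1667² + 0.1481² = 0.007465 + 0.036634 + 0.052167 + 0.032041 + 0.027789 + 0.021934 = 0.178030
O = 0.169949 / √(0.329533 × 0.178030) = 0.169949 / 0.2422122 = 0.7017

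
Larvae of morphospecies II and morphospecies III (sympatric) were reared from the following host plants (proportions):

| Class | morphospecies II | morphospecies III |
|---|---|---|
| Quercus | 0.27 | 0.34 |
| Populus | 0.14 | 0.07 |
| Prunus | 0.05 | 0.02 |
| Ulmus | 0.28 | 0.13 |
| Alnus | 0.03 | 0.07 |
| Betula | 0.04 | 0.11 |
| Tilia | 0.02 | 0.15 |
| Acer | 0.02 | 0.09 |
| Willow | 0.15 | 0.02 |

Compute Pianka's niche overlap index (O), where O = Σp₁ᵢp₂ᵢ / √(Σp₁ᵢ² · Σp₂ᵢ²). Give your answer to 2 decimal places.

0.80

Σ p₁ᵢp₂ᵢ = 0.0918 + 0.0098 + 0.0010 + 0.0364 + 0.0021 + 0.0044 + 0.0030 + 0.0018 + 0.0030 = 0.1533
Σp_1ᵢ² = 0.27² + 0.14² + 0.05² + 0.28² + 0.03² + 0.04² + 0.02² + 0.02² + 0.15² = 0.0729 + 0.0196 + 0.0025 + 0.0784 + 0.0009 + 0.0016 + 0.0004 + 0.0004 + 0.0225 = 0.1992
Σp_2ᵢ² = 0.34² + 0.07² + 0.02² + 0.13² + 0.07² + 0.11² + 0.15² + 0.09² + 0.02² = 0.1156 + 0.0049 + 0.0004 + 0.0169 + 0.0049 + 0.0121 + 0.0225 + 0.0081 + 0.0004 = 0.1858
O = 0.1533 / √(0.1992 × 0.1858) = 0.1533 / 0.19238 = 0.7969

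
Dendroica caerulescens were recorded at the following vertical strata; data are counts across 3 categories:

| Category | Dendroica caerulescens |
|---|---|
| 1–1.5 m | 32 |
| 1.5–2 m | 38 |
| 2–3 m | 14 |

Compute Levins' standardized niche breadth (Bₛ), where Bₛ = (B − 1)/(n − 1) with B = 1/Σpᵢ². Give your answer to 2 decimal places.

Proportions for Dendroica caerulescens (n=84): 32/84=0.3810, 38/84=0.4524, 14/84=0.1667
Σpᵢ² = 0.3810² + 0.4524² + 0.1667² = 0.145161 + 0.204666 + 0.027789 = 0.377616
B = 1 / 0.377616 = 2.6482
Bₛ = (B − 1)/(n − 1) = (2.6482 − 1)/(3 − 1) = 1.6482/2 = 0.8241

0.82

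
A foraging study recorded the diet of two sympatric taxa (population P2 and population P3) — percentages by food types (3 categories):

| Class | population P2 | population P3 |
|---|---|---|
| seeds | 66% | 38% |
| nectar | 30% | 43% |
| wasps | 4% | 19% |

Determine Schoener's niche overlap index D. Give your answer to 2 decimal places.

0.72

Convert percentages to proportions (divide by 100).
Σ|p₁ᵢ − p₂ᵢ| = 0.28 + 0.13 + 0.15 = 0.56
D = 1 − ½ × 0.56 = 1 − 0.280 = 0.7200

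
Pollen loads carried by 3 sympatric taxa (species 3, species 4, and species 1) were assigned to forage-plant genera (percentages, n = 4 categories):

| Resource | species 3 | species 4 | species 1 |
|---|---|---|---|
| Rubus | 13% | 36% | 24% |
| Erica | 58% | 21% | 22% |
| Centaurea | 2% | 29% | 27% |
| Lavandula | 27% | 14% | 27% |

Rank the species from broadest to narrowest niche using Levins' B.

Convert percentages to proportions (divide by 100).
Σp_3ᵢ² = 0.13² + 0.58² + 0.02² + 0.27² = 0.0169 + 0.3364 + 0.0004 + 0.0729 = 0.4266
B_3 = 1 / 0.4266 = 2.3441
Σp_4ᵢ² = 0.36² + 0.21² + 0.29² + 0.14² = 0.1296 + 0.0441 + 0.0841 + 0.0196 = 0.2774
B_4 = 1 / 0.2774 = 3.6049
Σp_1ᵢ² = 0.24² + 0.22² + 0.27² + 0.27² = 0.0576 + 0.0484 + 0.0729 + 0.0729 = 0.2518
B_1 = 1 / 0.2518 = 3.9714
Ranking by B (broadest → narrowest): species 1 (3.97) > species 4 (3.60) > species 3 (2.34)

species 1 > species 4 > species 3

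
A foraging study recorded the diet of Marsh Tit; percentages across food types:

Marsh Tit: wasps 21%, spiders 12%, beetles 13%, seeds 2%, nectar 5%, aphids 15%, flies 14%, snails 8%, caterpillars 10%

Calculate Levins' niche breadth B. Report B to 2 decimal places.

Convert percentages to proportions (divide by 100).
Σpᵢ² = 0.21² + 0.12² + 0.13² + 0.02² + 0.05² + 0.15² + 0.14² + 0.08² + 0.10² = 0.0441 + 0.0144 + 0.0169 + 0.0004 + 0.0025 + 0.0225 + 0.0196 + 0.0064 + 0.0100 = 0.1368
B = 1 / 0.1368 = 7.3099

7.31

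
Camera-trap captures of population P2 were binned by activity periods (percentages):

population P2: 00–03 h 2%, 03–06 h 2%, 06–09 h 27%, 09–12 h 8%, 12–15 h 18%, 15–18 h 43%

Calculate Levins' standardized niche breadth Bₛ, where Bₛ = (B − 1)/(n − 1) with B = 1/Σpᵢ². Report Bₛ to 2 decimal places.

Convert percentages to proportions (divide by 100).
Σpᵢ² = 0.02² + 0.02² + 0.27² + 0.08² + 0.18² + 0.43² = 0.0004 + 0.0004 + 0.0729 + 0.0064 + 0.0324 + 0.1849 = 0.2974
B = 1 / 0.2974 = 3.3625
Bₛ = (B − 1)/(n − 1) = (3.3625 − 1)/(6 − 1) = 2.3625/5 = 0.4725

0.47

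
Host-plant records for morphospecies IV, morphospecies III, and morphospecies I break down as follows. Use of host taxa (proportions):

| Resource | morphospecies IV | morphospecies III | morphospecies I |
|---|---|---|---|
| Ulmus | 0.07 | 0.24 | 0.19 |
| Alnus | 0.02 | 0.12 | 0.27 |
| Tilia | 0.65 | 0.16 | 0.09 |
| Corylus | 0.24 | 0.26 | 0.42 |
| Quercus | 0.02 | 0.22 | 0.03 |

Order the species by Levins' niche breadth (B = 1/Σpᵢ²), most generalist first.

Σp_IVᵢ² = 0.07² + 0.02² + 0.65² + 0.24² + 0.02² = 0.0049 + 0.0004 + 0.4225 + 0.0576 + 0.0004 = 0.4858
B_IV = 1 / 0.4858 = 2.0585
Σp_IIIᵢ² = 0.24² + 0.12² + 0.16² + 0.26² + 0.22² = 0.0576 + 0.0144 + 0.0256 + 0.0676 + 0.0484 = 0.2136
B_III = 1 / 0.2136 = 4.6816
Σp_Iᵢ² = 0.19² + 0.27² + 0.09² + 0.42² + 0.03² = 0.0361 + 0.0729 + 0.0081 + 0.1764 + 0.0009 = 0.2944
B_I = 1 / 0.2944 = 3.3967
Ranking by B (broadest → narrowest): morphospecies III (4.68) > morphospecies I (3.40) > morphospecies IV (2.06)

morphospecies III > morphospecies I > morphospecies IV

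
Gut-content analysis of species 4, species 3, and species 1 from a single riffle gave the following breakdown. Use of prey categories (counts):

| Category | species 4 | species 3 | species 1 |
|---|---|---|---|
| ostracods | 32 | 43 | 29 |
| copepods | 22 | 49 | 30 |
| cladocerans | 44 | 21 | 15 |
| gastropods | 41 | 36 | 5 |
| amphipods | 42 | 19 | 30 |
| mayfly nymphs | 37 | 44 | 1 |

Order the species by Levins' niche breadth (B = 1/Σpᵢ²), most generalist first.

Proportions for species 4 (n=218): 32/218=0.1468, 22/218=0.1009, 44/218=0.2018, 41/218=0.1881, 42/218=0.1927, 37/218=0.1697
Proportions for species 3 (n=212): 43/212=0.2028, 49/212=0.2311, 21/212=0.0991, 36/212=0.1698, 19/212=0.0896, 44/212=0.2075
Proportions for species 1 (n=110): 29/110=0.2636, 30/110=0.2727, 15/110=0.1364, 5/110=0.0455, 30/110=0.2727, 1/110=0.0091
Σp_4ᵢ² = 0.1468² + 0.1009² + 0.2018² + 0.1881² + 0.1927² + 0.1697² = 0.021550 + 0.010181 + 0.040723 + 0.035382 + 0.037133 + 0.028798 = 0.173767
B_4 = 1 / 0.173767 = 5.7548
Σp_3ᵢ² = 0.2028² + 0.2311² + 0.0991² + 0.1698² + 0.0896² + 0.2075² = 0.041128 + 0.053407 + 0.009821 + 0.028832 + 0.008028 + 0.043056 = 0.184272
B_3 = 1 / 0.184272 = 5.4268
Σp_1ᵢ² = 0.2636² + 0.2727² + 0.1364² + 0.0455² + 0.2727² + 0.0091² = 0.069485 + 0.074365 + 0.018605 + 0.002070 + 0.074365 + 0.000083 = 0.238973
B_1 = 1 / 0.238973 = 4.1846
Ranking by B (broadest → narrowest): species 4 (5.75) > species 3 (5.43) > species 1 (4.18)

species 4 > species 3 > species 1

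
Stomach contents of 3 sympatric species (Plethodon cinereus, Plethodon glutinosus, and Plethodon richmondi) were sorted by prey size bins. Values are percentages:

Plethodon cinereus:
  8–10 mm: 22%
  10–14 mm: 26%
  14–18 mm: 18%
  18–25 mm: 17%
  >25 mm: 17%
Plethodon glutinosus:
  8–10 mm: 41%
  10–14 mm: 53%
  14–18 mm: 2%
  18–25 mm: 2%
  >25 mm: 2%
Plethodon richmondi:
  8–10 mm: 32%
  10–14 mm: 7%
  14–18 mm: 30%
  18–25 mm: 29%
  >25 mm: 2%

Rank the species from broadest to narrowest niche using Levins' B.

Convert percentages to proportions (divide by 100).
Σp_cineᵢ² = 0.22² + 0.26² + 0.18² + 0.17² + 0.17² = 0.0484 + 0.0676 + 0.0324 + 0.0289 + 0.0289 = 0.2062
B_cine = 1 / 0.2062 = 4.8497
Σp_glutᵢ² = 0.41² + 0.53² + 0.02² + 0.02² + 0.02² = 0.1681 + 0.2809 + 0.0004 + 0.0004 + 0.0004 = 0.4502
B_glut = 1 / 0.4502 = 2.2212
Σp_richᵢ² = 0.32² + 0.07² + 0.30² + 0.29² + 0.02² = 0.1024 + 0.0049 + 0.0900 + 0.0841 + 0.0004 = 0.2818
B_rich = 1 / 0.2818 = 3.5486
Ranking by B (broadest → narrowest): Plethodon cinereus (4.85) > Plethodon richmondi (3.55) > Plethodon glutinosus (2.22)

Plethodon cinereus > Plethodon richmondi > Plethodon glutinosus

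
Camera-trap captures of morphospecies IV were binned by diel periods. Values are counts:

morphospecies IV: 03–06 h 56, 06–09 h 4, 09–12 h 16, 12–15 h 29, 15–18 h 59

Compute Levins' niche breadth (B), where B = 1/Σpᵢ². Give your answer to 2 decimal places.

Proportions for morphospecies IV (n=164): 56/164=0.3415, 4/164=0.0244, 16/164=0.0976, 29/164=0.1768, 59/164=0.3598
Σpᵢ² = 0.3415² + 0.0244² + 0.0976² + 0.1768² + 0.3598² = 0.116622 + 0.000595 + 0.009526 + 0.031258 + 0.129456 = 0.287457
B = 1 / 0.287457 = 3.4788

3.48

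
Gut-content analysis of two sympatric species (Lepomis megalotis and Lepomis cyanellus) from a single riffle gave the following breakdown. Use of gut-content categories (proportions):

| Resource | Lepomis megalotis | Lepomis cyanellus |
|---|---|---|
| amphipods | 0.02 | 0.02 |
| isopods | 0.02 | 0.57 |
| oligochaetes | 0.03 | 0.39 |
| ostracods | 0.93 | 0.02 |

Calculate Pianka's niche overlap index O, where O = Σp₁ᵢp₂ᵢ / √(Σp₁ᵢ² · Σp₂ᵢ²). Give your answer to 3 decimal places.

Σ p₁ᵢp₂ᵢ = 0.0004 + 0.0114 + 0.0117 + 0.0186 = 0.0421
Σp_1ᵢ² = 0.02² + 0.02² + 0.03² + 0.93² = 0.0004 + 0.0004 + 0.0009 + 0.8649 = 0.8666
Σp_2ᵢ² = 0.02² + 0.57² + 0.39² + 0.02² = 0.0004 + 0.3249 + 0.1521 + 0.0004 = 0.4778
O = 0.0421 / √(0.8666 × 0.4778) = 0.0421 / 0.643476 = 0.06543

0.065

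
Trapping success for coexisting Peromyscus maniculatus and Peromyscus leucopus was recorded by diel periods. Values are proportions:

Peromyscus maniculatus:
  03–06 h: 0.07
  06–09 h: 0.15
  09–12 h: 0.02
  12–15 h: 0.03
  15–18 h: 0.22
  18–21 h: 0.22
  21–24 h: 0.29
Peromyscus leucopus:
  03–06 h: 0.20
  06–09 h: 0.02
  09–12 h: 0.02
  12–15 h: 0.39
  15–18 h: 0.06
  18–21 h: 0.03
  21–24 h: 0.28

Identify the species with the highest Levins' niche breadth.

Σp_maniᵢ² = 0.07² + 0.15² + 0.02² + 0.03² + 0.22² + 0.22² + 0.29² = 0.0049 + 0.0225 + 0.0004 + 0.0009 + 0.0484 + 0.0484 + 0.0841 = 0.2096
B_mani = 1 / 0.2096 = 4.7710
Σp_leucᵢ² = 0.20² + 0.02² + 0.02² + 0.39² + 0.06² + 0.03² + 0.28² = 0.0400 + 0.0004 + 0.0004 + 0.1521 + 0.0036 + 0.0009 + 0.0784 = 0.2758
B_leuc = 1 / 0.2758 = 3.6258
Highest B → broadest niche (most generalist): Peromyscus maniculatus (B = 4.77).

Peromyscus maniculatus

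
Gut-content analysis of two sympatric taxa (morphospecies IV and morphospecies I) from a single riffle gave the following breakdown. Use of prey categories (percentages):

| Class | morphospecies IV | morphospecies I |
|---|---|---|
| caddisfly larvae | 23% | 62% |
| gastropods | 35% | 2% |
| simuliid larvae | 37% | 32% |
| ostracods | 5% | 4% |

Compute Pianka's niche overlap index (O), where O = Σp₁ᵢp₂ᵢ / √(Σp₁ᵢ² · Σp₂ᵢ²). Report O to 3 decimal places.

0.688

Convert percentages to proportions (divide by 100).
Σ p₁ᵢp₂ᵢ = 0.1426 + 0.0070 + 0.1184 + 0.0020 = 0.2700
Σp_1ᵢ² = 0.23² + 0.35² + 0.37² + 0.05² = 0.0529 + 0.1225 + 0.1369 + 0.0025 = 0.3148
Σp_2ᵢ² = 0.62² + 0.02² + 0.32² + 0.04² = 0.3844 + 0.0004 + 0.1024 + 0.0016 = 0.4888
O = 0.2700 / √(0.3148 × 0.4888) = 0.2700 / 0.392268 = 0.68830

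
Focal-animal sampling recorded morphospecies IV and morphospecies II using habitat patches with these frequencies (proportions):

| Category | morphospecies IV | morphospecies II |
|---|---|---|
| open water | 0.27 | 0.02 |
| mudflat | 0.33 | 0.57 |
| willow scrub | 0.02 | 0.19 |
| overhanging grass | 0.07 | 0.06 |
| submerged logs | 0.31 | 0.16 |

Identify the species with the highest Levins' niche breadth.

morphospecies IV

Σp_IVᵢ² = 0.27² + 0.33² + 0.02² + 0.07² + 0.31² = 0.0729 + 0.1089 + 0.0004 + 0.0049 + 0.0961 = 0.2832
B_IV = 1 / 0.2832 = 3.5311
Σp_IIᵢ² = 0.02² + 0.57² + 0.19² + 0.06² + 0.16² = 0.0004 + 0.3249 + 0.0361 + 0.0036 + 0.0256 = 0.3906
B_II = 1 / 0.3906 = 2.5602
Highest B → broadest niche (most generalist): morphospecies IV (B = 3.53).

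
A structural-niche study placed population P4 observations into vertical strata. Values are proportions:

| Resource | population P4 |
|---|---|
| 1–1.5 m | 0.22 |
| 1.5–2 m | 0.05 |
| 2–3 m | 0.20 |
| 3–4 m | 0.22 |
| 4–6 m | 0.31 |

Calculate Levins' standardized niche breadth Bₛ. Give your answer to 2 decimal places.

Σpᵢ² = 0.22² + 0.05² + 0.20² + 0.22² + 0.31² = 0.0484 + 0.0025 + 0.0400 + 0.0484 + 0.0961 = 0.2354
B = 1 / 0.2354 = 4.2481
Bₛ = (B − 1)/(n − 1) = (4.2481 − 1)/(5 − 1) = 3.2481/4 = 0.8120

0.81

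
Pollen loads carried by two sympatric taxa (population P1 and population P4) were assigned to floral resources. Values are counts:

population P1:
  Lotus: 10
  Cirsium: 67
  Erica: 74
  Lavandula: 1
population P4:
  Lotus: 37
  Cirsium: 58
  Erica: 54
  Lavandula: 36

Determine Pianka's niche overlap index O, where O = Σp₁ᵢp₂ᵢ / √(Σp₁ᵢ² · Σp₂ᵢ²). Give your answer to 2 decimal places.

Proportions for population P1 (n=152): 10/152=0.0658, 67/152=0.4408, 74/152=0.4868, 1/152=0.0066
Proportions for population P4 (n=185): 37/185=0.2000, 58/185=0.3135, 54/185=0.2919, 36/185=0.1946
Σ p₁ᵢp₂ᵢ = 0.013160 + 0.138191 + 0.142097 + 0.001284 = 0.294732
Σp_1ᵢ² = 0.0658² + 0.4408² + 0.4868² + 0.0066² = 0.004330 + 0.194305 + 0.236974 + 0.000044 = 0.435653
Σp_2ᵢ² = 0.2000² + 0.3135² + 0.2919² + 0.1946² = 0.040000 + 0.098282 + 0.085206 + 0.037869 = 0.261357
O = 0.294732 / √(0.435653 × 0.261357) = 0.294732 / 0.3374329 = 0.8735

0.87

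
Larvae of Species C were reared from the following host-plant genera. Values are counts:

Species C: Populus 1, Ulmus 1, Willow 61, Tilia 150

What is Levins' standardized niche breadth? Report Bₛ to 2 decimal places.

Proportions for Species C (n=213): 1/213=0.0047, 1/213=0.0047, 61/213=0.2864, 150/213=0.7042
Σpᵢ² = 0.0047² + 0.0047² + 0.2864² + 0.7042² = 0.000022 + 0.000022 + 0.082025 + 0.495898 = 0.577967
B = 1 / 0.577967 = 1.7302
Bₛ = (B − 1)/(n − 1) = (1.7302 − 1)/(4 − 1) = 0.7302/3 = 0.2434

0.24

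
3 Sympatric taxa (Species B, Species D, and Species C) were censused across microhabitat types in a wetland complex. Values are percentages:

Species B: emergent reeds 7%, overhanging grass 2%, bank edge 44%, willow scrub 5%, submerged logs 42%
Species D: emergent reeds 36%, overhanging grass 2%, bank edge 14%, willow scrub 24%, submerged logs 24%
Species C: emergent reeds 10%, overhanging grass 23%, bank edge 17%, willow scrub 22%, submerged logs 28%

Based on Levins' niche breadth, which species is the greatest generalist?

Species C

Convert percentages to proportions (divide by 100).
Σp_Bᵢ² = 0.07² + 0.02² + 0.44² + 0.05² + 0.42² = 0.0049 + 0.0004 + 0.1936 + 0.0025 + 0.1764 = 0.3778
B_B = 1 / 0.3778 = 2.6469
Σp_Dᵢ² = 0.36² + 0.02² + 0.14² + 0.24² + 0.24² = 0.1296 + 0.0004 + 0.0196 + 0.0576 + 0.0576 = 0.2648
B_D = 1 / 0.2648 = 3.7764
Σp_Cᵢ² = 0.10² + 0.23² + 0.17² + 0.22² + 0.28² = 0.0100 + 0.0529 + 0.0289 + 0.0484 + 0.0784 = 0.2186
B_C = 1 / 0.2186 = 4.5746
Highest B → broadest niche (most generalist): Species C (B = 4.57).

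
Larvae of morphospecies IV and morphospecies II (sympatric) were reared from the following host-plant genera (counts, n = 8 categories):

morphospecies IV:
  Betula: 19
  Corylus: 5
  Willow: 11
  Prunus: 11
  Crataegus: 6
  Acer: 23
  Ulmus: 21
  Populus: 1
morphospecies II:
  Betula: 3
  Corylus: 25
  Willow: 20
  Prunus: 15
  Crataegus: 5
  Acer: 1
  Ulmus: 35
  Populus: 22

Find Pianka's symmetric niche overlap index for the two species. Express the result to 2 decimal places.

Proportions for morphospecies IV (n=97): 19/97=0.1959, 5/97=0.0515, 11/97=0.1134, 11/97=0.1134, 6/97=0.0619, 23/97=0.2371, 21/97=0.2165, 1/97=0.0103
Proportions for morphospecies II (n=126): 3/126=0.0238, 25/126=0.1984, 20/126=0.1587, 15/126=0.1190, 5/126=0.0397, 1/126=0.0079, 35/126=0.2778, 22/126=0.1746
Σ p₁ᵢp₂ᵢ = 0.004662 + 0.010218 + 0.017997 + 0.013495 + 0.002457 + 0.001873 + 0.060144 + 0.001798 = 0.112644
Σp_1ᵢ² = 0.1959² + 0.0515² + 0.1134² + 0.1134² + 0.0619² + 0.2371² + 0.2165² + 0.0103² = 0.038377 + 0.002652 + 0.012860 + 0.012860 + 0.003832 + 0.056216 + 0.046872 + 0.000106 = 0.173775
Σp_2ᵢ² = 0.0238² + 0.1984² + 0.1587² + 0.1190² + 0.0397² + 0.0079² + 0.2778² + 0.1746² = 0.000566 + 0.039363 + 0.025186 + 0.014161 + 0.001576 + 0.000062 + 0.077173 + 0.030485 = 0.188572
O = 0.112644 / √(0.173775 × 0.188572) = 0.112644 / 0.1810224 = 0.6223

0.62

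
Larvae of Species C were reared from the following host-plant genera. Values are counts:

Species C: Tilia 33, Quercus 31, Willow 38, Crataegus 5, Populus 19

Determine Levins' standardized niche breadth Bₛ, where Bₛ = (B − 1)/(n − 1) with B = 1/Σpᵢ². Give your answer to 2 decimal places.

Proportions for Species C (n=126): 33/126=0.2619, 31/126=0.2460, 38/126=0.3016, 5/126=0.0397, 19/126=0.1508
Σpᵢ² = 0.2619² + 0.2460² + 0.3016² + 0.0397² + 0.1508² = 0.068592 + 0.060516 + 0.090963 + 0.001576 + 0.022741 = 0.244388
B = 1 / 0.244388 = 4.0919
Bₛ = (B − 1)/(n − 1) = (4.0919 − 1)/(5 − 1) = 3.0919/4 = 0.7730

0.77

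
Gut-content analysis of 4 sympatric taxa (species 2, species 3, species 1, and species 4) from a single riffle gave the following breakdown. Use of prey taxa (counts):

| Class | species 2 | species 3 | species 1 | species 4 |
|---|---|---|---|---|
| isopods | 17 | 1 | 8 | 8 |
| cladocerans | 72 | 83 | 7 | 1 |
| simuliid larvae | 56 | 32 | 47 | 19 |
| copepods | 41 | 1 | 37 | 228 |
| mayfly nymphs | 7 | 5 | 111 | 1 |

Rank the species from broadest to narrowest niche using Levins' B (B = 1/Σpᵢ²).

species 2 > species 1 > species 3 > species 4

Proportions for species 2 (n=193): 17/193=0.0881, 72/193=0.3731, 56/193=0.2902, 41/193=0.2124, 7/193=0.0363
Proportions for species 3 (n=122): 1/122=0.0082, 83/122=0.6803, 32/122=0.2623, 1/122=0.0082, 5/122=0.0410
Proportions for species 1 (n=210): 8/210=0.0381, 7/210=0.0333, 47/210=0.2238, 37/210=0.1762, 111/210=0.5286
Proportions for species 4 (n=257): 8/257=0.0311, 1/257=0.0039, 19/257=0.0739, 228/257=0.8872, 1/257=0.0039
Σp_2ᵢ² = 0.0881² + 0.3731² + 0.2902² + 0.2124² + 0.0363² = 0.007762 + 0.139204 + 0.084216 + 0.045114 + 0.001318 = 0.277614
B_2 = 1 / 0.277614 = 3.6021
Σp_3ᵢ² = 0.0082² + 0.6803² + 0.2623² + 0.0082² + 0.0410² = 0.000067 + 0.462808 + 0.068801 + 0.000067 + 0.001681 = 0.533424
B_3 = 1 / 0.533424 = 1.8747
Σp_1ᵢ² = 0.0381² + 0.0333² + 0.2238² + 0.1762² + 0.5286² = 0.001452 + 0.001109 + 0.050086 + 0.031046 + 0.279418 = 0.363111
B_1 = 1 / 0.363111 = 2.7540
Σp_4ᵢ² = 0.0311² + 0.0039² + 0.0739² + 0.8872² + 0.0039² = 0.000967 + 0.000015 + 0.005461 + 0.787124 + 0.000015 = 0.793582
B_4 = 1 / 0.793582 = 1.2601
Ranking by B (broadest → narrowest): species 2 (3.60) > species 1 (2.75) > species 3 (1.87) > species 4 (1.26)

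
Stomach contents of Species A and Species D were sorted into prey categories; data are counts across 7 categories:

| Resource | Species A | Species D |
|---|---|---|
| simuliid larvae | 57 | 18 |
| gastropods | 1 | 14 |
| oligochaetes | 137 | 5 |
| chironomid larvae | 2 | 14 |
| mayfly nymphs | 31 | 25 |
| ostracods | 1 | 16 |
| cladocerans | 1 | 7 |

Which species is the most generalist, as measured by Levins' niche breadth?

Species D

Proportions for Species A (n=230): 57/230=0.2478, 1/230=0.0043, 137/230=0.5957, 2/230=0.0087, 31/230=0.1348, 1/230=0.0043, 1/230=0.0043
Proportions for Species D (n=99): 18/99=0.1818, 14/99=0.1414, 5/99=0.0505, 14/99=0.1414, 25/99=0.2525, 16/99=0.1616, 7/99=0.0707
Σp_Aᵢ² = 0.2478² + 0.0043² + 0.5957² + 0.0087² + 0.1348² + 0.0043² + 0.0043² = 0.061405 + 0.000018 + 0.354858 + 0.000076 + 0.018171 + 0.000018 + 0.000018 = 0.434564
B_A = 1 / 0.434564 = 2.3012
Σp_Dᵢ² = 0.1818² + 0.1414² + 0.0505² + 0.1414² + 0.2525² + 0.1616² + 0.0707² = 0.033051 + 0.019994 + 0.002550 + 0.019994 + 0.063756 + 0.026115 + 0.004998 = 0.170458
B_D = 1 / 0.170458 = 5.8665
Highest B → broadest niche (most generalist): Species D (B = 5.87).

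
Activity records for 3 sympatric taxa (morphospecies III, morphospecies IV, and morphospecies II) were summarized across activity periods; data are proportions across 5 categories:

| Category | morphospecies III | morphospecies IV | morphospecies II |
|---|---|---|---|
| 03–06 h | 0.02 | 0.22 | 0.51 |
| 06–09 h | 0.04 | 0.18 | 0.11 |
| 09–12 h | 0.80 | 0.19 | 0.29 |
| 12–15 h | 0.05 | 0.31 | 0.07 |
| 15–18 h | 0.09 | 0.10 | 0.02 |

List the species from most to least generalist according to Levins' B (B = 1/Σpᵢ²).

morphospecies IV > morphospecies II > morphospecies III

Σp_IIIᵢ² = 0.02² + 0.04² + 0.80² + 0.05² + 0.09² = 0.0004 + 0.0016 + 0.6400 + 0.0025 + 0.0081 = 0.6526
B_III = 1 / 0.6526 = 1.5323
Σp_IVᵢ² = 0.22² + 0.18² + 0.19² + 0.31² + 0.10² = 0.0484 + 0.0324 + 0.0361 + 0.0961 + 0.0100 = 0.2230
B_IV = 1 / 0.2230 = 4.4843
Σp_IIᵢ² = 0.51² + 0.11² + 0.29² + 0.07² + 0.02² = 0.2601 + 0.0121 + 0.0841 + 0.0049 + 0.0004 = 0.3616
B_II = 1 / 0.3616 = 2.7655
Ranking by B (broadest → narrowest): morphospecies IV (4.48) > morphospecies II (2.77) > morphospecies III (1.53)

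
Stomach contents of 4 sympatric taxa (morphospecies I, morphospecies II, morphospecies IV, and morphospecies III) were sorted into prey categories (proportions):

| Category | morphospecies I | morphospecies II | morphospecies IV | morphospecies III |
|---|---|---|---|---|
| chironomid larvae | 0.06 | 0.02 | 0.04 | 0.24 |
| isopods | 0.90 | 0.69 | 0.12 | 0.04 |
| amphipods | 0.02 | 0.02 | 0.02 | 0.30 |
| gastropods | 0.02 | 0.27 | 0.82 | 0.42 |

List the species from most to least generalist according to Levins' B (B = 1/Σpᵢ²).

morphospecies III > morphospecies II > morphospecies IV > morphospecies I

Σp_Iᵢ² = 0.06² + 0.90² + 0.02² + 0.02² = 0.0036 + 0.8100 + 0.0004 + 0.0004 = 0.8144
B_I = 1 / 0.8144 = 1.2279
Σp_IIᵢ² = 0.02² + 0.69² + 0.02² + 0.27² = 0.0004 + 0.4761 + 0.0004 + 0.0729 = 0.5498
B_II = 1 / 0.5498 = 1.8188
Σp_IVᵢ² = 0.04² + 0.12² + 0.02² + 0.82² = 0.0016 + 0.0144 + 0.0004 + 0.6724 = 0.6888
B_IV = 1 / 0.6888 = 1.4518
Σp_IIIᵢ² = 0.24² + 0.04² + 0.30² + 0.42² = 0.0576 + 0.0016 + 0.0900 + 0.1764 = 0.3256
B_III = 1 / 0.3256 = 3.0713
Ranking by B (broadest → narrowest): morphospecies III (3.07) > morphospecies II (1.82) > morphospecies IV (1.45) > morphospecies I (1.23)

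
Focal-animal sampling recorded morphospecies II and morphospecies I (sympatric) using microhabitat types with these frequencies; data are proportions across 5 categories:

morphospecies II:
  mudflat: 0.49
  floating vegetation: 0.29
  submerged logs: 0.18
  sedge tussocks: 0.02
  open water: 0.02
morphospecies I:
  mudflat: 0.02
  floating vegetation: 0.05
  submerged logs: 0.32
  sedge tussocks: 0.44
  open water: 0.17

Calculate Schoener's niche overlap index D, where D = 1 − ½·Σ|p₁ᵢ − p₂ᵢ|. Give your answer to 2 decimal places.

0.29

Σ|p₁ᵢ − p₂ᵢ| = 0.47 + 0.24 + 0.14 + 0.42 + 0.15 = 1.42
D = 1 − ½ × 1.42 = 1 − 0.710 = 0.2900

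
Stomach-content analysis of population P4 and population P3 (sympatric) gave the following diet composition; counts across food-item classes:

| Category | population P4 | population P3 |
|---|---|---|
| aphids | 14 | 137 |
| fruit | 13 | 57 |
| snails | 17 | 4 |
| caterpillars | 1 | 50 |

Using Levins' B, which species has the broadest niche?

Proportions for population P4 (n=45): 14/45=0.3111, 13/45=0.2889, 17/45=0.3778, 1/45=0.0222
Proportions for population P3 (n=248): 137/248=0.5524, 57/248=0.2298, 4/248=0.0161, 50/248=0.2016
Σp_P4ᵢ² = 0.3111² + 0.2889² + 0.3778² + 0.0222² = 0.096783 + 0.083463 + 0.142733 + 0.000493 = 0.323472
B_P4 = 1 / 0.323472 = 3.0915
Σp_P3ᵢ² = 0.5524² + 0.2298² + 0.0161² + 0.2016² = 0.305146 + 0.052808 + 0.000259 + 0.040643 = 0.398856
B_P3 = 1 / 0.398856 = 2.5072
Highest B → broadest niche (most generalist): population P4 (B = 3.09).

population P4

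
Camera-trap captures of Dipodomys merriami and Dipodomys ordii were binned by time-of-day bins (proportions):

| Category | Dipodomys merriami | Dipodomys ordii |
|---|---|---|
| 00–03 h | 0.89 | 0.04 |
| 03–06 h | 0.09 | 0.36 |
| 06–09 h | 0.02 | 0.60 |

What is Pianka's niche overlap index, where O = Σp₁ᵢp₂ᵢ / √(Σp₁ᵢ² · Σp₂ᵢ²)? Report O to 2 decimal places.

Σ p₁ᵢp₂ᵢ = 0.0356 + 0.0324 + 0.0120 = 0.0800
Σp_1ᵢ² = 0.89² + 0.09² + 0.02² = 0.7921 + 0.0081 + 0.0004 = 0.8006
Σp_2ᵢ² = 0.04² + 0.36² + 0.60² = 0.0016 + 0.1296 + 0.3600 = 0.4912
O = 0.0800 / √(0.8006 × 0.4912) = 0.0800 / 0.62710 = 0.1276

0.13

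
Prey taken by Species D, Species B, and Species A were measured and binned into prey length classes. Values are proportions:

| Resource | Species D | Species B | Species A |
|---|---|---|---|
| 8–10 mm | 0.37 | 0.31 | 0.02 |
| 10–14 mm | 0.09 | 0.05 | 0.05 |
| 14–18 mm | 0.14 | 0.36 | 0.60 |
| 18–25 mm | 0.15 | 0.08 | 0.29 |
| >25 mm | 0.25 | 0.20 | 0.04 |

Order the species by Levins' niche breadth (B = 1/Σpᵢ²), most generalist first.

Species D > Species B > Species A

Σp_Dᵢ² = 0.37² + 0.09² + 0.14² + 0.15² + 0.25² = 0.1369 + 0.0081 + 0.0196 + 0.0225 + 0.0625 = 0.2496
B_D = 1 / 0.2496 = 4.0064
Σp_Bᵢ² = 0.31² + 0.05² + 0.36² + 0.08² + 0.20² = 0.0961 + 0.0025 + 0.1296 + 0.0064 + 0.0400 = 0.2746
B_B = 1 / 0.2746 = 3.6417
Σp_Aᵢ² = 0.02² + 0.05² + 0.60² + 0.29² + 0.04² = 0.0004 + 0.0025 + 0.3600 + 0.0841 + 0.0016 = 0.4486
B_A = 1 / 0.4486 = 2.2292
Ranking by B (broadest → narrowest): Species D (4.01) > Species B (3.64) > Species A (2.23)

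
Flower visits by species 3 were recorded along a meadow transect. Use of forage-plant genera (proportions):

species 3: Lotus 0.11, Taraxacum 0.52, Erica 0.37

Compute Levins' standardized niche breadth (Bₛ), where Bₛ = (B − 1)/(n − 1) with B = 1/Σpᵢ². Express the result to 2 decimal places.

Σpᵢ² = 0.11² + 0.52² + 0.37² = 0.0121 + 0.2704 + 0.1369 = 0.4194
B = 1 / 0.4194 = 2.3844
Bₛ = (B − 1)/(n − 1) = (2.3844 − 1)/(3 − 1) = 1.3844/2 = 0.6922

0.69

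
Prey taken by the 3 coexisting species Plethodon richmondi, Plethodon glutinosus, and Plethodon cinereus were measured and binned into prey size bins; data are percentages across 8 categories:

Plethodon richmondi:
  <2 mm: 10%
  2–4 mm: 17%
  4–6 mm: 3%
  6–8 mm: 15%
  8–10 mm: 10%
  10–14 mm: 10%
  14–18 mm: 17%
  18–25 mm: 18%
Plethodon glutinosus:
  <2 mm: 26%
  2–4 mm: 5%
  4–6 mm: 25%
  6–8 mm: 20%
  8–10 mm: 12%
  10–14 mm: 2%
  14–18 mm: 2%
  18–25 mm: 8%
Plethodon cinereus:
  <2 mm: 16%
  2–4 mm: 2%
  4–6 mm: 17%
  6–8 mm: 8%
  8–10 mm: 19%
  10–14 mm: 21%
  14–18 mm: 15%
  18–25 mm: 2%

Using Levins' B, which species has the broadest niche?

Plethodon richmondi

Convert percentages to proportions (divide by 100).
Σp_richᵢ² = 0.10² + 0.17² + 0.03² + 0.15² + 0.10² + 0.10² + 0.17² + 0.18² = 0.0100 + 0.0289 + 0.0009 + 0.0225 + 0.0100 + 0.0100 + 0.0289 + 0.0324 = 0.1436
B_rich = 1 / 0.1436 = 6.9638
Σp_glutᵢ² = 0.26² + 0.05² + 0.25² + 0.20² + 0.12² + 0.02² + 0.02² + 0.08² = 0.0676 + 0.0025 + 0.0625 + 0.0400 + 0.0144 + 0.0004 + 0.0004 + 0.0064 = 0.1942
B_glut = 1 / 0.1942 = 5.1493
Σp_cineᵢ² = 0.16² + 0.02² + 0.17² + 0.08² + 0.19² + 0.21² + 0.15² + 0.02² = 0.0256 + 0.0004 + 0.0289 + 0.0064 + 0.0361 + 0.0441 + 0.0225 + 0.0004 = 0.1644
B_cine = 1 / 0.1644 = 6.0827
Highest B → broadest niche (most generalist): Plethodon richmondi (B = 6.96).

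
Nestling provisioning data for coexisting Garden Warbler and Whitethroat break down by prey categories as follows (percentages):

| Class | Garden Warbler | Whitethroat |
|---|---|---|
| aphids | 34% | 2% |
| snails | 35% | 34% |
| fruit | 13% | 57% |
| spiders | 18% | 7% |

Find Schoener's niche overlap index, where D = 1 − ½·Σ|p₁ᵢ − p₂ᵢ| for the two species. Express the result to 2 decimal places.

0.56

Convert percentages to proportions (divide by 100).
Σ|p₁ᵢ − p₂ᵢ| = 0.32 + 0.01 + 0.44 + 0.11 = 0.88
D = 1 − ½ × 0.88 = 1 − 0.440 = 0.5600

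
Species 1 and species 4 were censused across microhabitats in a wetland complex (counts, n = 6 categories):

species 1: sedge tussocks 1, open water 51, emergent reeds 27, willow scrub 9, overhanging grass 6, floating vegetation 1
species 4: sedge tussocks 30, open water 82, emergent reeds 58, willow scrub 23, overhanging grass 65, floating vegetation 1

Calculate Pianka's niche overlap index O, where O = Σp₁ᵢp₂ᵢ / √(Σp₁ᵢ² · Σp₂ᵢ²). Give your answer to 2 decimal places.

0.87

Proportions for species 1 (n=95): 1/95=0.0105, 51/95=0.5368, 27/95=0.2842, 9/95=0.0947, 6/95=0.0632, 1/95=0.0105
Proportions for species 4 (n=259): 30/259=0.1158, 82/259=0.3166, 58/259=0.2239, 23/259=0.0888, 65/259=0.2510, 1/259=0.0039
Σ p₁ᵢp₂ᵢ = 0.001216 + 0.169951 + 0.063632 + 0.008409 + 0.015863 + 0.000041 = 0.259112
Σp_1ᵢ² = 0.0105² + 0.5368² + 0.2842² + 0.0947² + 0.0632² + 0.0105² = 0.000110 + 0.288154 + 0.080770 + 0.008968 + 0.003994 + 0.000110 = 0.382106
Σp_2ᵢ² = 0.1158² + 0.3166² + 0.2239² + 0.0888² + 0.2510² + 0.0039² = 0.013410 + 0.100236 + 0.050131 + 0.007885 + 0.063001 + 0.000015 = 0.234678
O = 0.259112 / √(0.382106 × 0.234678) = 0.259112 / 0.2994526 = 0.8653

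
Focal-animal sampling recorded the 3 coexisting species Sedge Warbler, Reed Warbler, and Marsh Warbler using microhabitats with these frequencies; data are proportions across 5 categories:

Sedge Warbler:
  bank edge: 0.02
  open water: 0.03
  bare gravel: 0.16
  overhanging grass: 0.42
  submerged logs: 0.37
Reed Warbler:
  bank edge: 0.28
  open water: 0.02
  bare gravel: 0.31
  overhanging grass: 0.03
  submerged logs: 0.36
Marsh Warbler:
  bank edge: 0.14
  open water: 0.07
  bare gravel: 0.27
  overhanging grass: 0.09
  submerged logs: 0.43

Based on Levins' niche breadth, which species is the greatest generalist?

Σp_Sedgᵢ² = 0.02² + 0.03² + 0.16² + 0.42² + 0.37² = 0.0004 + 0.0009 + 0.0256 + 0.1764 + 0.1369 = 0.3402
B_Sedg = 1 / 0.3402 = 2.9394
Σp_Reedᵢ² = 0.28² + 0.02² + 0.31² + 0.03² + 0.36² = 0.0784 + 0.0004 + 0.0961 + 0.0009 + 0.1296 = 0.3054
B_Reed = 1 / 0.3054 = 3.2744
Σp_Marsᵢ² = 0.14² + 0.07² + 0.27² + 0.09² + 0.43² = 0.0196 + 0.0049 + 0.0729 + 0.0081 + 0.1849 = 0.2904
B_Mars = 1 / 0.2904 = 3.4435
Highest B → broadest niche (most generalist): Marsh Warbler (B = 3.44).

Marsh Warbler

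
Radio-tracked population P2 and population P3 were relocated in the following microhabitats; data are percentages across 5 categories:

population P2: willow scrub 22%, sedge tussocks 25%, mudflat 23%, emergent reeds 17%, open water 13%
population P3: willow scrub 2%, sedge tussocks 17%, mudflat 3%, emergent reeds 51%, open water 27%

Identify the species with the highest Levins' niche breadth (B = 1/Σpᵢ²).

Convert percentages to proportions (divide by 100).
Σp_P2ᵢ² = 0.22² + 0.25² + 0.23² + 0.17² + 0.13² = 0.0484 + 0.0625 + 0.0529 + 0.0289 + 0.0169 = 0.2096
B_P2 = 1 / 0.2096 = 4.7710
Σp_P3ᵢ² = 0.02² + 0.17² + 0.03² + 0.51² + 0.27² = 0.0004 + 0.0289 + 0.0009 + 0.2601 + 0.0729 = 0.3632
B_P3 = 1 / 0.3632 = 2.7533
Highest B → broadest niche (most generalist): population P2 (B = 4.77).

population P2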